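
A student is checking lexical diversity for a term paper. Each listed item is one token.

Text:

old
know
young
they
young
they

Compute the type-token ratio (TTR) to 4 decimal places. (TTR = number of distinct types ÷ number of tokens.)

N = 6 tokens, V = 4 types.
TTR = V / N = 4 / 6 = 0.6667

0.6667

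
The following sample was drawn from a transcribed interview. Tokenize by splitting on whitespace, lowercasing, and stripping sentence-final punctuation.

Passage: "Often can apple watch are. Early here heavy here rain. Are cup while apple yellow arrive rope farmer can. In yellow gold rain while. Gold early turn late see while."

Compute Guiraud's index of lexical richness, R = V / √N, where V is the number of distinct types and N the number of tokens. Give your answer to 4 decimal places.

3.6515

N = 30, V = 20.
√N = 5.477226
R = 20 / 5.477226 = 3.6515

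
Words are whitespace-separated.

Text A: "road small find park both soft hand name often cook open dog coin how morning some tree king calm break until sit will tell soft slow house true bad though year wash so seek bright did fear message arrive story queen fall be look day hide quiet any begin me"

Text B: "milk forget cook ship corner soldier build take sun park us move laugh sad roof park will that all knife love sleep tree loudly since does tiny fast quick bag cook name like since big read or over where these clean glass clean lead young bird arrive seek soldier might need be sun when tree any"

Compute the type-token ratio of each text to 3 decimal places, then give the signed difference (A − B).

TTR(A) = 49/50 = 0.980
TTR(B) = 49/56 = 0.875
Difference = 0.980 − 0.875 = 0.105

0.105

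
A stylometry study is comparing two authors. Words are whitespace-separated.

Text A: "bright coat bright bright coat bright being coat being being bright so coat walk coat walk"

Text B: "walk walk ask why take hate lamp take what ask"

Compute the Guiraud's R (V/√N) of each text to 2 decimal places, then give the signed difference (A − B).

A: V=5, N=16, R=1.25
B: V=7, N=10, R=2.21
Difference = 1.25 − 2.21 = -0.96

-0.96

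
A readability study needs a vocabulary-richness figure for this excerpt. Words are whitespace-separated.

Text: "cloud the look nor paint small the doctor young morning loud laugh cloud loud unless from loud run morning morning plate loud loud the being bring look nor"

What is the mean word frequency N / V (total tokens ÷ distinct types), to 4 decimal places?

1.6471

N = 28 tokens, V = 17 types.
Mean frequency = N / V = 28 / 17 = 1.6471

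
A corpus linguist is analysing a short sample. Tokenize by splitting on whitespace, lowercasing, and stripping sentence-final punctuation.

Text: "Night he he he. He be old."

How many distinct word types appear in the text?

4

Distinct types: {be, he, night, old}
V = 4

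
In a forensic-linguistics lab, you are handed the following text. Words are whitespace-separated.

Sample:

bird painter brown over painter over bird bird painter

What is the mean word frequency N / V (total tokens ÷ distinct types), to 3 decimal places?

N = 9 tokens, V = 4 types.
Mean frequency = N / V = 9 / 4 = 2.250

2.250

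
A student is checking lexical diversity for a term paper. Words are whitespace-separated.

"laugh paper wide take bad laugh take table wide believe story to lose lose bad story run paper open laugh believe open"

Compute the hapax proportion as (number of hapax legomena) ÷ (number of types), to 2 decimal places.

Frequencies: laugh:3, paper:2, wide:2, take:2, bad:2, believe:2, story:2, lose:2, open:2, table:1, to:1, run:1
Hapax count = 3; type count = 12.
Ratio = 3 / 12 = 0.25

0.25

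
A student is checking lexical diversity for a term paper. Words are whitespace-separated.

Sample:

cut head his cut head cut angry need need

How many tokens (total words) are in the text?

9

Tokens: cut, head, his, cut, head, cut, angry, need, need
N = 9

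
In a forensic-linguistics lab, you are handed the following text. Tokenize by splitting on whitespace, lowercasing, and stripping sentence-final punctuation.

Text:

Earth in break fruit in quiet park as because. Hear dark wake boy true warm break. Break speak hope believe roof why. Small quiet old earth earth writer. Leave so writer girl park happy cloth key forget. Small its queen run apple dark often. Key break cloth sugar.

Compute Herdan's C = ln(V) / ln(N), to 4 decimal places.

N = 48, V = 35.
ln(V) = 3.555348, ln(N) = 3.871201
C = 3.555348 / 3.871201 = 0.9184

0.9184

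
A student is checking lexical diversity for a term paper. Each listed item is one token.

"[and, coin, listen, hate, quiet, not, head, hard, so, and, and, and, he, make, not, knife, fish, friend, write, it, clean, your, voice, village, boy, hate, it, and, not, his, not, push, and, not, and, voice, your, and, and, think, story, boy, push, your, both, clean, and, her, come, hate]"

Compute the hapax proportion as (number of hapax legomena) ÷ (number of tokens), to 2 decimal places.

Frequencies: and:10, not:5, hate:3, your:3, it:2, clean:2, voice:2, boy:2, push:2, coin:1, listen:1, quiet:1, head:1, hard:1, so:1, he:1, make:1, knife:1, fish:1, friend:1, … (8 more, each freq 1)
Hapax count = 19; token count = 50.
Ratio = 19 / 50 = 0.38

0.38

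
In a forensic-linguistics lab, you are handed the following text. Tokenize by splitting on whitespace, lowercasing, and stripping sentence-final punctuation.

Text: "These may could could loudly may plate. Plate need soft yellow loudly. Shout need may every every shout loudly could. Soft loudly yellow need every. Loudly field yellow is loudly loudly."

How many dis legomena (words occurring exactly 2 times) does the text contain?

3

Frequencies: loudly:7, may:3, could:3, need:3, yellow:3, every:3, plate:2, soft:2, shout:2, these:1, field:1, is:1
Words with frequency 2: plate, shout, soft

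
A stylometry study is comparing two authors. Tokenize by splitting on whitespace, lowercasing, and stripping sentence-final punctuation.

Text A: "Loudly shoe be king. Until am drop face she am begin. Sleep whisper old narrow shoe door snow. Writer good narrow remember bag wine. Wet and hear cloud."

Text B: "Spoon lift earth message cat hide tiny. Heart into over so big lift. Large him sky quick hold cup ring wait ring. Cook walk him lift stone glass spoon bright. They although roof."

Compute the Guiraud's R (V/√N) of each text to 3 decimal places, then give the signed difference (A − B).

A: V=25, N=28, R=4.725
B: V=28, N=33, R=4.874
Difference = 4.725 − 4.874 = -0.149

-0.149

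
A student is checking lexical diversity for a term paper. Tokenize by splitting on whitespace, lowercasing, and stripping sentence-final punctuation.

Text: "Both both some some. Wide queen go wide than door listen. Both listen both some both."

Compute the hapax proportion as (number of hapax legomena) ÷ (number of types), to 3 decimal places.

Frequencies: both:5, some:3, wide:2, listen:2, queen:1, go:1, than:1, door:1
Hapax count = 4; type count = 8.
Ratio = 4 / 8 = 0.500

0.500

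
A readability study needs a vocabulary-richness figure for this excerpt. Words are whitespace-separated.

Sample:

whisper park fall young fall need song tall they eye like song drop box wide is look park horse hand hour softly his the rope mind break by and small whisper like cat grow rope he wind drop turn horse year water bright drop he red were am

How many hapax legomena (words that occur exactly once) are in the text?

29

Frequencies: drop:3, whisper:2, park:2, fall:2, song:2, like:2, horse:2, rope:2, he:2, young:1, need:1, tall:1, they:1, eye:1, box:1, wide:1, is:1, look:1, hand:1, hour:1, … (18 more, each freq 1)
Hapax (freq=1): am, and, box, break, bright, by, cat, eye, grow, hand, his, hour, is, look, mind, need, red, small, softly, tall, the, they, turn, water, were, wide, wind, year, young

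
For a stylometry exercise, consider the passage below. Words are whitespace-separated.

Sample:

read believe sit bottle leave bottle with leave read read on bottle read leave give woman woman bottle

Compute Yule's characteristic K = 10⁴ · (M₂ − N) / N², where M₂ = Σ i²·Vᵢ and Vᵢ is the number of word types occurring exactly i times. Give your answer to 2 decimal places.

987.65

Frequencies: read:4, bottle:4, leave:3, woman:2, believe:1, sit:1, with:1, on:1, give:1
N = 18. Frequency spectrum: V_1=5, V_2=1, V_3=1, V_4=2
M₂ = 1²·5 + 2²·1 + 3²·1 + 4²·2 = 50
K = 10000 × (50 − 18) / 18² = 987.65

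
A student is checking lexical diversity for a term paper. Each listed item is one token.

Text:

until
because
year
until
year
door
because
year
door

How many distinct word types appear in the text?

4

Distinct types: {because, door, until, year}
V = 4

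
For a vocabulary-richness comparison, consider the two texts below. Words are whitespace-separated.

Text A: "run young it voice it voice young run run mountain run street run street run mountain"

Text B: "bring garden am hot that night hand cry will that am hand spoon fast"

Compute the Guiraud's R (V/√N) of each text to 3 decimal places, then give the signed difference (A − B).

A: V=6, N=16, R=1.500
B: V=11, N=14, R=2.940
Difference = 1.500 − 2.940 = -1.440

-1.440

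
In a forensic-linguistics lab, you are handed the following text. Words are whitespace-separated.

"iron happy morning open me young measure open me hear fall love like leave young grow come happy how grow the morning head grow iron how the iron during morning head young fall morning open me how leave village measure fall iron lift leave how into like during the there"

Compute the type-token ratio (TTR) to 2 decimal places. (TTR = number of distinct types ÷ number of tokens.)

0.44

N = 50 tokens, V = 22 types.
TTR = V / N = 22 / 50 = 0.44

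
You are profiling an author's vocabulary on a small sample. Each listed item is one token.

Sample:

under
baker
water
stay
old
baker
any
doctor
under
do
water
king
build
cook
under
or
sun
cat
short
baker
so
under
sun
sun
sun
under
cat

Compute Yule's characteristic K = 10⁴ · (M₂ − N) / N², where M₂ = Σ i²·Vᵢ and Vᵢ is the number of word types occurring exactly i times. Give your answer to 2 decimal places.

576.13

Frequencies: under:5, sun:4, baker:3, water:2, cat:2, stay:1, old:1, any:1, doctor:1, do:1, king:1, build:1, cook:1, or:1, short:1, so:1
N = 27. Frequency spectrum: V_1=11, V_2=2, V_3=1, V_4=1, V_5=1
M₂ = 1²·11 + 2²·2 + 3²·1 + 4²·1 + 5²·1 = 69
K = 10000 × (69 − 27) / 27² = 576.13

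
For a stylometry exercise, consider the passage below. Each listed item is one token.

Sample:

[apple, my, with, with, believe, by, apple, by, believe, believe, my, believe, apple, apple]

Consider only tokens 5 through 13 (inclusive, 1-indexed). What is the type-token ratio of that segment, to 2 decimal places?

Segment tokens 5–13: believe, by, apple, by, believe, believe, my, believe, apple
Segment N = 9, segment V = 4.
TTR = 4 / 9 = 0.44

0.44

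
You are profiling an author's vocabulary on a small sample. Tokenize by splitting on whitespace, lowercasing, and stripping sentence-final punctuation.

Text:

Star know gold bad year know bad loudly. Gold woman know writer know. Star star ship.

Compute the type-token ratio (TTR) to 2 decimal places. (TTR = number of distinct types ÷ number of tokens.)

0.56

N = 16 tokens, V = 9 types.
TTR = V / N = 9 / 16 = 0.56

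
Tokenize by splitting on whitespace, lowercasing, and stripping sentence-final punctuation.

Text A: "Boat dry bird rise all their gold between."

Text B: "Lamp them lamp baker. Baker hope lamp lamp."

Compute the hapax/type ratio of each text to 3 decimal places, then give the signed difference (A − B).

A: hapax=8, V=8, ratio=1.000
B: hapax=2, V=4, ratio=0.500
Difference = 1.000 − 0.500 = 0.500

0.500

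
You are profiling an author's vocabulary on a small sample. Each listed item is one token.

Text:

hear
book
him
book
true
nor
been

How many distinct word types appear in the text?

6

Distinct types: {been, book, hear, him, nor, true}
V = 6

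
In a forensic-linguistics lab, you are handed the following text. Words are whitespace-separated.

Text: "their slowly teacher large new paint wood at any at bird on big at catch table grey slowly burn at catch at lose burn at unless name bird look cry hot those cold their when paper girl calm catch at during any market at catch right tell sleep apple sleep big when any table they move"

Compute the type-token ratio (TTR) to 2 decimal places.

0.64

N = 56 tokens, V = 36 types.
TTR = V / N = 36 / 56 = 0.64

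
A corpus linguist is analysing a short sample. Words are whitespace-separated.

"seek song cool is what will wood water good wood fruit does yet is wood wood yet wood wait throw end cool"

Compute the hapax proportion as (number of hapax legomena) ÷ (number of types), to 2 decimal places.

Frequencies: wood:5, cool:2, is:2, yet:2, seek:1, song:1, what:1, will:1, water:1, good:1, fruit:1, does:1, wait:1, throw:1, end:1
Hapax count = 11; type count = 15.
Ratio = 11 / 15 = 0.73

0.73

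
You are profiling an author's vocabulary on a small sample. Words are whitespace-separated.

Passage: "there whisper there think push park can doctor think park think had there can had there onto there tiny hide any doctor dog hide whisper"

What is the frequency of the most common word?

Frequencies: there:5, think:3, whisper:2, park:2, can:2, doctor:2, had:2, hide:2, push:1, onto:1, tiny:1, any:1, dog:1
Most common: 'there' with frequency 5.

5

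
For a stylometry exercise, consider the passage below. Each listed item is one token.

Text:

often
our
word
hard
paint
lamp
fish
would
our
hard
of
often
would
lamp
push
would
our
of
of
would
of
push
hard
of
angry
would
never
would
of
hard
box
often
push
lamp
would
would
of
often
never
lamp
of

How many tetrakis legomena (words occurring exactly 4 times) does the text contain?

3

Frequencies: would:8, of:8, often:4, hard:4, lamp:4, our:3, push:3, never:2, word:1, paint:1, fish:1, angry:1, box:1
Words with frequency 4: hard, lamp, often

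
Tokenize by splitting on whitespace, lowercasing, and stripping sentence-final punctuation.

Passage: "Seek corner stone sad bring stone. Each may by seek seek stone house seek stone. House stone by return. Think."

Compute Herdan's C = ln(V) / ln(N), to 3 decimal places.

N = 20, V = 11.
ln(V) = 2.397895, ln(N) = 2.995732
C = 2.397895 / 2.995732 = 0.800

0.800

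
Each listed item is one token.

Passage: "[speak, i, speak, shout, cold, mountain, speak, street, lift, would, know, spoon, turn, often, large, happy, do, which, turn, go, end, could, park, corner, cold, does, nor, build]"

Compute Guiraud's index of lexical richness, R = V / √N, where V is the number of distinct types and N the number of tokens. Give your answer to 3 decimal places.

N = 28, V = 24.
√N = 5.291503
R = 24 / 5.291503 = 4.536

4.536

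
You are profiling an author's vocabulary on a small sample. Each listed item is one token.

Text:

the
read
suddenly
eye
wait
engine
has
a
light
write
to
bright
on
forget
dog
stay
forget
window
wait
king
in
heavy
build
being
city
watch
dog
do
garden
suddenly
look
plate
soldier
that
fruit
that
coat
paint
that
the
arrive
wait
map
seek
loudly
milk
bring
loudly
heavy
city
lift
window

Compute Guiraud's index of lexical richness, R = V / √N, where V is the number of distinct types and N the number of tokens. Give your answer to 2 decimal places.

N = 52, V = 40.
√N = 7.211103
R = 40 / 7.211103 = 5.55

5.55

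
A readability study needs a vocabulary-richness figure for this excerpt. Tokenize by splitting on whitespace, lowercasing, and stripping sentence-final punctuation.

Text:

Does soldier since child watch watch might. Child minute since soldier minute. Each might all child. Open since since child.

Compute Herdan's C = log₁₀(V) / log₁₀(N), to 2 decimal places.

0.77

N = 20, V = 10.
log₁₀(V) = 1.000000, log₁₀(N) = 1.301030
C = 1.000000 / 1.301030 = 0.77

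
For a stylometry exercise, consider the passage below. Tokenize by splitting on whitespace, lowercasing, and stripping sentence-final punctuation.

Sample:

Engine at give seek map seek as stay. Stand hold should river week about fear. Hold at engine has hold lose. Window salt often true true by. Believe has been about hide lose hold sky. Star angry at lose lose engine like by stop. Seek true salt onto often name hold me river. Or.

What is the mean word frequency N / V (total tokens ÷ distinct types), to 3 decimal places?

N = 54 tokens, V = 33 types.
Mean frequency = N / V = 54 / 33 = 1.636

1.636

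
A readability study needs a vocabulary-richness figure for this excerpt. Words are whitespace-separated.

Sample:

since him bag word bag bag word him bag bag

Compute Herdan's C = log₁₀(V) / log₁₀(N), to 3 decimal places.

0.602

N = 10, V = 4.
log₁₀(V) = 0.602060, log₁₀(N) = 1.000000
C = 0.602060 / 1.000000 = 0.602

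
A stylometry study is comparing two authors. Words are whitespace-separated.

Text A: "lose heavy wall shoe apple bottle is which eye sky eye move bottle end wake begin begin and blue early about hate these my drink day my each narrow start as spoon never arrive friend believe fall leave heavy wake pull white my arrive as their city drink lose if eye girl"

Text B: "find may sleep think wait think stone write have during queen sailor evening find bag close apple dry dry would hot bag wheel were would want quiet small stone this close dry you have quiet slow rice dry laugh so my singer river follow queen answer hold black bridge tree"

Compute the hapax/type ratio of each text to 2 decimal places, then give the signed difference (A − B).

A: hapax=30, V=40, ratio=0.75
B: hapax=28, V=38, ratio=0.74
Difference = 0.75 − 0.74 = 0.01

0.01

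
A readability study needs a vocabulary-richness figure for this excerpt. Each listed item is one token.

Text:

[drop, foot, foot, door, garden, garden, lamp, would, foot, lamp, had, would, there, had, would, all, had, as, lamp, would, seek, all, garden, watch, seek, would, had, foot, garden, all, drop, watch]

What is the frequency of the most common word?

Frequencies: would:5, foot:4, garden:4, had:4, lamp:3, all:3, drop:2, seek:2, watch:2, door:1, there:1, as:1
Most common: 'would' with frequency 5.

5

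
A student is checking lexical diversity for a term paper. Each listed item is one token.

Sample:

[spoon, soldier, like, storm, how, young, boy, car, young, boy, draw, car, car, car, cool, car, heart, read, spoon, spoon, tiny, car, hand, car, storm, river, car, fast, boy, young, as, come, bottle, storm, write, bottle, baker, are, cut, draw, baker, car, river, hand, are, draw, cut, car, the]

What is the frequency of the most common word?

10

Frequencies: car:10, spoon:3, storm:3, young:3, boy:3, draw:3, hand:2, river:2, bottle:2, baker:2, are:2, cut:2, soldier:1, like:1, how:1, cool:1, heart:1, read:1, tiny:1, fast:1, … (4 more, each freq 1)
Most common: 'car' with frequency 10.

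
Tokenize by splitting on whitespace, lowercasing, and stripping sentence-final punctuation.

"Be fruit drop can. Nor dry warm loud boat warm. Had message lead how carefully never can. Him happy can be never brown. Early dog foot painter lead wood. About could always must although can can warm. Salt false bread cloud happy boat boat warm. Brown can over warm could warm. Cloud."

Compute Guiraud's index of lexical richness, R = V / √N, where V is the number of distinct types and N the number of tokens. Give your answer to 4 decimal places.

4.5763

N = 52, V = 33.
√N = 7.211103
R = 33 / 7.211103 = 4.5763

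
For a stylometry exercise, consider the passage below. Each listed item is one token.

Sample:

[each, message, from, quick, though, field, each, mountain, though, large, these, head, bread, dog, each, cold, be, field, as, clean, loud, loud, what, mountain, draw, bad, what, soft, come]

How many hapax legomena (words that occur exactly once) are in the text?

16

Frequencies: each:3, though:2, field:2, mountain:2, loud:2, what:2, message:1, from:1, quick:1, large:1, these:1, head:1, bread:1, dog:1, cold:1, be:1, as:1, clean:1, draw:1, bad:1, … (2 more, each freq 1)
Hapax (freq=1): as, bad, be, bread, clean, cold, come, dog, draw, from, head, large, message, quick, soft, these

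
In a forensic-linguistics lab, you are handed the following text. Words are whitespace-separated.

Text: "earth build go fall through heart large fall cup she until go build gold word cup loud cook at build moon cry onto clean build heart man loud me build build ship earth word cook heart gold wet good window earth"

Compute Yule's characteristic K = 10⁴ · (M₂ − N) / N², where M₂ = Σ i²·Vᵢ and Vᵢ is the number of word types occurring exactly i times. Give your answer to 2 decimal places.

Frequencies: build:6, earth:3, heart:3, go:2, fall:2, cup:2, gold:2, word:2, loud:2, cook:2, through:1, large:1, she:1, until:1, at:1, moon:1, cry:1, onto:1, clean:1, man:1, … (5 more, each freq 1)
N = 41. Frequency spectrum: V_1=15, V_2=7, V_3=2, V_6=1
M₂ = 1²·15 + 2²·7 + 3²·2 + 6²·1 = 97
K = 10000 × (97 − 41) / 41² = 333.14

333.14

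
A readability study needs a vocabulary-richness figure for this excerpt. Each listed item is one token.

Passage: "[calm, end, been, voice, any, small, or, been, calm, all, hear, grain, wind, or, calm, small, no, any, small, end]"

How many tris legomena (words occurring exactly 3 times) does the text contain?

Frequencies: calm:3, small:3, end:2, been:2, any:2, or:2, voice:1, all:1, hear:1, grain:1, wind:1, no:1
Words with frequency 3: calm, small

2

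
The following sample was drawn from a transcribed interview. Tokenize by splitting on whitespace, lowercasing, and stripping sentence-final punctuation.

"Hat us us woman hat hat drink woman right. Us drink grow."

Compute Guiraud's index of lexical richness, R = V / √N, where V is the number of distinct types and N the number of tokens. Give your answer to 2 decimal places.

1.73

N = 12, V = 6.
√N = 3.464102
R = 6 / 3.464102 = 1.73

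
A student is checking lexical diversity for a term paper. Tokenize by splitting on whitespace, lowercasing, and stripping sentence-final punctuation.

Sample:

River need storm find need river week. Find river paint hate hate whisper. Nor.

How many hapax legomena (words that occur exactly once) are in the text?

Frequencies: river:3, need:2, find:2, hate:2, storm:1, week:1, paint:1, whisper:1, nor:1
Hapax (freq=1): nor, paint, storm, week, whisper

5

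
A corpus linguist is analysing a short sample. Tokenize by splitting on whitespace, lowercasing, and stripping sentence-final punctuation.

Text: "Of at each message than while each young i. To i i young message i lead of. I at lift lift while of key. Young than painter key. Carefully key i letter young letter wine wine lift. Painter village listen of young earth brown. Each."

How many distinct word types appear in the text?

20

Distinct types: {at, brown, carefully, each, earth, i, key, lead, letter, lift, listen, message, of, painter, than, to, village, while, wine, young}
V = 20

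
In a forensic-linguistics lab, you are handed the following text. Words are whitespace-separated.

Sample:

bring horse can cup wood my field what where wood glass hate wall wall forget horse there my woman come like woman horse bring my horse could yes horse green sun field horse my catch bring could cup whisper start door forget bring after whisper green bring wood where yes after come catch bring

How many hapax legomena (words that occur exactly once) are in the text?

9

Frequencies: bring:6, horse:6, my:4, wood:3, cup:2, field:2, where:2, wall:2, forget:2, woman:2, come:2, could:2, yes:2, green:2, catch:2, whisper:2, after:2, can:1, what:1, glass:1, … (6 more, each freq 1)
Hapax (freq=1): can, door, glass, hate, like, start, sun, there, what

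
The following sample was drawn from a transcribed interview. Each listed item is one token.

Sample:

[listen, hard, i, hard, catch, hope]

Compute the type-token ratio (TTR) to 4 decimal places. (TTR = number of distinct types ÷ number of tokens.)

0.8333

N = 6 tokens, V = 5 types.
TTR = V / N = 5 / 6 = 0.8333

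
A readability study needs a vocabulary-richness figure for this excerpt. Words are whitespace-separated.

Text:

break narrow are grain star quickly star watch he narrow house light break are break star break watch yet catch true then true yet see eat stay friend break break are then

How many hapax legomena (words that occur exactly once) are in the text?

10

Frequencies: break:6, are:3, star:3, narrow:2, watch:2, yet:2, true:2, then:2, grain:1, quickly:1, he:1, house:1, light:1, catch:1, see:1, eat:1, stay:1, friend:1
Hapax (freq=1): catch, eat, friend, grain, he, house, light, quickly, see, stay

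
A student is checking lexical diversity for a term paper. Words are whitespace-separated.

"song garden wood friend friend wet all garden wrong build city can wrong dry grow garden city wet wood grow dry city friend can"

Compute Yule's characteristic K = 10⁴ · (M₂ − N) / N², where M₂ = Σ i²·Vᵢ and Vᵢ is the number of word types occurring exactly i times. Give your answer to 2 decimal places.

520.83

Frequencies: garden:3, friend:3, city:3, wood:2, wet:2, wrong:2, can:2, dry:2, grow:2, song:1, all:1, build:1
N = 24. Frequency spectrum: V_1=3, V_2=6, V_3=3
M₂ = 1²·3 + 2²·6 + 3²·3 = 54
K = 10000 × (54 − 24) / 24² = 520.83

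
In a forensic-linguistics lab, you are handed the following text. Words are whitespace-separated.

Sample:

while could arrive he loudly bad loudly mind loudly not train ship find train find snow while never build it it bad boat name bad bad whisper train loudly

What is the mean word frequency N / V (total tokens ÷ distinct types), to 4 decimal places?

1.6111

N = 29 tokens, V = 18 types.
Mean frequency = N / V = 29 / 18 = 1.6111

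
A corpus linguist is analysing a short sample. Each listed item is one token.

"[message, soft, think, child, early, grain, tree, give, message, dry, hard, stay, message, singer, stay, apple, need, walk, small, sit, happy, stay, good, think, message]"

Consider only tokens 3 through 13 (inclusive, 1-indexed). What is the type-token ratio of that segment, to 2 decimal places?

Segment tokens 3–13: think, child, early, grain, tree, give, message, dry, hard, stay, message
Segment N = 11, segment V = 10.
TTR = 10 / 11 = 0.91

0.91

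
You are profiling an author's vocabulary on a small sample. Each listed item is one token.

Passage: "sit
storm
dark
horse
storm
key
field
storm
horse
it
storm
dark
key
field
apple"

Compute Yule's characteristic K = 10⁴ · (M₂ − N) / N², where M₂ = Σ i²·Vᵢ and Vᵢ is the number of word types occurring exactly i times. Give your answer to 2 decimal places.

Frequencies: storm:4, dark:2, horse:2, key:2, field:2, sit:1, it:1, apple:1
N = 15. Frequency spectrum: V_1=3, V_2=4, V_4=1
M₂ = 1²·3 + 2²·4 + 4²·1 = 35
K = 10000 × (35 − 15) / 15² = 888.89

888.89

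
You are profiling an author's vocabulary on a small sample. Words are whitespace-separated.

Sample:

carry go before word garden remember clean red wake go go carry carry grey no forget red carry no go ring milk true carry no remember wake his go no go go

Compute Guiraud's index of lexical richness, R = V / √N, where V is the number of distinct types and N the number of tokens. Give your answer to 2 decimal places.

N = 32, V = 16.
√N = 5.656854
R = 16 / 5.656854 = 2.83

2.83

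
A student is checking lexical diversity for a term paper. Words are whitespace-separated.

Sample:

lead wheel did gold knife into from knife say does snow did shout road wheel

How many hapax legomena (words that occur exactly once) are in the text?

9

Frequencies: wheel:2, did:2, knife:2, lead:1, gold:1, into:1, from:1, say:1, does:1, snow:1, shout:1, road:1
Hapax (freq=1): does, from, gold, into, lead, road, say, shout, snow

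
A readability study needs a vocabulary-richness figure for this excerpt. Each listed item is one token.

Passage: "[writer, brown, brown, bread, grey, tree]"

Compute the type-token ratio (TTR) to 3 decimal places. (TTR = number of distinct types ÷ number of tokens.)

N = 6 tokens, V = 5 types.
TTR = V / N = 5 / 6 = 0.833

0.833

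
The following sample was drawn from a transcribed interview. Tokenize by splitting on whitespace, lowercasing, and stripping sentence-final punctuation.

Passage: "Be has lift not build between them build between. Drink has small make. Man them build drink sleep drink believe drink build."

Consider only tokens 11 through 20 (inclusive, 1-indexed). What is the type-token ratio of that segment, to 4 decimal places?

0.9000

Segment tokens 11–20: has, small, make, man, them, build, drink, sleep, drink, believe
Segment N = 10, segment V = 9.
TTR = 9 / 10 = 0.9000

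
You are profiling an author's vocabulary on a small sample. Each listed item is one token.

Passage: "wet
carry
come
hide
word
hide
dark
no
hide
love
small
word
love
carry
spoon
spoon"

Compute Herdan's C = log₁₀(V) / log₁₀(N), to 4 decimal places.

N = 16, V = 10.
log₁₀(V) = 1.000000, log₁₀(N) = 1.204120
C = 1.000000 / 1.204120 = 0.8305

0.8305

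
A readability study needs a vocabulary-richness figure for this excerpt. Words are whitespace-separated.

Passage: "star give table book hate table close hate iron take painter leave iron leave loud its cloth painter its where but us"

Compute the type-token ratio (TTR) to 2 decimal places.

0.73

N = 22 tokens, V = 16 types.
TTR = V / N = 16 / 22 = 0.73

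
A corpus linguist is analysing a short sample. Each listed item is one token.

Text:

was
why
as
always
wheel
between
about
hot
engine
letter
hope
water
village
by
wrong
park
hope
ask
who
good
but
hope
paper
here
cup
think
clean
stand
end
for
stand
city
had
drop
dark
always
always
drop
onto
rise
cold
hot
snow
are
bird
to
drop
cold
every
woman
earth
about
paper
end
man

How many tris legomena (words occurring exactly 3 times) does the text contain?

3

Frequencies: always:3, hope:3, drop:3, about:2, hot:2, paper:2, stand:2, end:2, cold:2, was:1, why:1, as:1, wheel:1, between:1, engine:1, letter:1, water:1, village:1, by:1, wrong:1, … (23 more, each freq 1)
Words with frequency 3: always, drop, hope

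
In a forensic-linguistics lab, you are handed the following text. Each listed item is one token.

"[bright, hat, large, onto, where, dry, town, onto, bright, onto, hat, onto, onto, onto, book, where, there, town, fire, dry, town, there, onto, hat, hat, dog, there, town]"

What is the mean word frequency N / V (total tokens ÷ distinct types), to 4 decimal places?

N = 28 tokens, V = 11 types.
Mean frequency = N / V = 28 / 11 = 2.5455

2.5455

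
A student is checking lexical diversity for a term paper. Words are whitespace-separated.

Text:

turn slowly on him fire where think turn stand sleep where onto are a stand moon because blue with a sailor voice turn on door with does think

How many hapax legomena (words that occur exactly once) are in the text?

13

Frequencies: turn:3, on:2, where:2, think:2, stand:2, a:2, with:2, slowly:1, him:1, fire:1, sleep:1, onto:1, are:1, moon:1, because:1, blue:1, sailor:1, voice:1, door:1, does:1
Hapax (freq=1): are, because, blue, does, door, fire, him, moon, onto, sailor, sleep, slowly, voice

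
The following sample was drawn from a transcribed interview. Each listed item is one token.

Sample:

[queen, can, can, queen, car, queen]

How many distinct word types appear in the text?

Distinct types: {can, car, queen}
V = 3

3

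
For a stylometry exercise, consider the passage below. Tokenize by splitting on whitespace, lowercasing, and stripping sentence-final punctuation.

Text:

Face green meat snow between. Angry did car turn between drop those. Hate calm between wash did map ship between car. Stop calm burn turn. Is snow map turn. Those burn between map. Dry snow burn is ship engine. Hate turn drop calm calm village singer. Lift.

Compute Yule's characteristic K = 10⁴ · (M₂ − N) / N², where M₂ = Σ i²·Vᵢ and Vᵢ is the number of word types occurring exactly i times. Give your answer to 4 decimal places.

344.0471

Frequencies: between:5, turn:4, calm:4, snow:3, map:3, burn:3, did:2, car:2, drop:2, those:2, hate:2, ship:2, is:2, face:1, green:1, meat:1, angry:1, wash:1, stop:1, dry:1, … (4 more, each freq 1)
N = 47. Frequency spectrum: V_1=11, V_2=7, V_3=3, V_4=2, V_5=1
M₂ = 1²·11 + 2²·7 + 3²·3 + 4²·2 + 5²·1 = 123
K = 10000 × (123 − 47) / 47² = 344.0471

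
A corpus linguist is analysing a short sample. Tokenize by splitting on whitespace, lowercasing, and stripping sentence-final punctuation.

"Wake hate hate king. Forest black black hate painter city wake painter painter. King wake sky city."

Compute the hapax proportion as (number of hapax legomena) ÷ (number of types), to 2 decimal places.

0.25

Frequencies: wake:3, hate:3, painter:3, king:2, black:2, city:2, forest:1, sky:1
Hapax count = 2; type count = 8.
Ratio = 2 / 8 = 0.25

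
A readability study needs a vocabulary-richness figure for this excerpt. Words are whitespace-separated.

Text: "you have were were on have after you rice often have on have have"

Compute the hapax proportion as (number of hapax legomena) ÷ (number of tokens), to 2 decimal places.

0.21

Frequencies: have:5, you:2, were:2, on:2, after:1, rice:1, often:1
Hapax count = 3; token count = 14.
Ratio = 3 / 14 = 0.21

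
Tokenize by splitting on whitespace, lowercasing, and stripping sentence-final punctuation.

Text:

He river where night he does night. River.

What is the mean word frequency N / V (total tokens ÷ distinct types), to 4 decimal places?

1.6000

N = 8 tokens, V = 5 types.
Mean frequency = N / V = 8 / 5 = 1.6000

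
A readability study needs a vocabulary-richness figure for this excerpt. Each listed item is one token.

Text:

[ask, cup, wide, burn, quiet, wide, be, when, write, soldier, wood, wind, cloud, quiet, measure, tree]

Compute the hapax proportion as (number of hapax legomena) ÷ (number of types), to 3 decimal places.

0.857

Frequencies: wide:2, quiet:2, ask:1, cup:1, burn:1, be:1, when:1, write:1, soldier:1, wood:1, wind:1, cloud:1, measure:1, tree:1
Hapax count = 12; type count = 14.
Ratio = 12 / 14 = 0.857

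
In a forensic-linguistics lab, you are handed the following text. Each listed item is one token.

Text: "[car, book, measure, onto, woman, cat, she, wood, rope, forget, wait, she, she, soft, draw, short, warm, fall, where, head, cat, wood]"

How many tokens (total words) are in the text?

22

Tokens: car, book, measure, onto, woman, cat, she, wood, rope, forget, wait, she, she, soft, draw, short, warm, fall, where, head, cat, wood
N = 22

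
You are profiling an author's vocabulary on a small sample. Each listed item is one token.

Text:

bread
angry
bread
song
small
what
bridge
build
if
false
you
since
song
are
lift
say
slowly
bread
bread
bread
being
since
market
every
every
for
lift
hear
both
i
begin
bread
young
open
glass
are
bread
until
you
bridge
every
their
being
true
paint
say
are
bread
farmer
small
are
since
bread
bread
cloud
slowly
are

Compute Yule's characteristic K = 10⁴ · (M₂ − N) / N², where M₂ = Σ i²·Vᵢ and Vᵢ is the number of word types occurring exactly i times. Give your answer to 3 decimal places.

Frequencies: bread:10, are:5, since:3, every:3, song:2, small:2, bridge:2, you:2, lift:2, say:2, slowly:2, being:2, angry:1, what:1, build:1, if:1, false:1, market:1, for:1, hear:1, … (12 more, each freq 1)
N = 57. Frequency spectrum: V_1=20, V_2=8, V_3=2, V_5=1, V_10=1
M₂ = 1²·20 + 2²·8 + 3²·2 + 5²·1 + 10²·1 = 195
K = 10000 × (195 − 57) / 57² = 424.746

424.746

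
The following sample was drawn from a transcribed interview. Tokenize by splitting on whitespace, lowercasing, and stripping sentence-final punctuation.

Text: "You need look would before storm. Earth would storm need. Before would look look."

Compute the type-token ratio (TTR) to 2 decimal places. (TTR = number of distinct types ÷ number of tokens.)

N = 14 tokens, V = 7 types.
TTR = V / N = 7 / 14 = 0.50

0.50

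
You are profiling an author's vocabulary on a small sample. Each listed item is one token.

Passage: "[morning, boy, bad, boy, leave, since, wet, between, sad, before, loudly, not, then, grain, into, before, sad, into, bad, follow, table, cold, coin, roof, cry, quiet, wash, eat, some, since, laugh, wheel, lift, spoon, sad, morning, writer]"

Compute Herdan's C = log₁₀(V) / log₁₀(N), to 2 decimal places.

0.93

N = 37, V = 29.
log₁₀(V) = 1.462398, log₁₀(N) = 1.568202
C = 1.462398 / 1.568202 = 0.93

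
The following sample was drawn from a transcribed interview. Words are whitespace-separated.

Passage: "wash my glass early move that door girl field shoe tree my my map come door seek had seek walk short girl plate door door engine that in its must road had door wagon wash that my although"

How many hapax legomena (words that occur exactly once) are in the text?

18

Frequencies: door:5, my:4, that:3, wash:2, girl:2, seek:2, had:2, glass:1, early:1, move:1, field:1, shoe:1, tree:1, map:1, come:1, walk:1, short:1, plate:1, engine:1, in:1, … (5 more, each freq 1)
Hapax (freq=1): although, come, early, engine, field, glass, in, its, map, move, must, plate, road, shoe, short, tree, wagon, walk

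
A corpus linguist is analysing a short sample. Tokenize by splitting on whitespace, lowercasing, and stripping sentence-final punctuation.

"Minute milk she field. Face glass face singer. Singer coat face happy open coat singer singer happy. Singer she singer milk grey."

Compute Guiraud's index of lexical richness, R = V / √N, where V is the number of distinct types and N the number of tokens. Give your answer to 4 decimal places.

N = 22, V = 11.
√N = 4.690416
R = 11 / 4.690416 = 2.3452

2.3452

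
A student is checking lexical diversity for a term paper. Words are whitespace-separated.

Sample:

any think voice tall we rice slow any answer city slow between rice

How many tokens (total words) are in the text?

13

Tokens: any, think, voice, tall, we, rice, slow, any, answer, city, slow, between, rice
N = 13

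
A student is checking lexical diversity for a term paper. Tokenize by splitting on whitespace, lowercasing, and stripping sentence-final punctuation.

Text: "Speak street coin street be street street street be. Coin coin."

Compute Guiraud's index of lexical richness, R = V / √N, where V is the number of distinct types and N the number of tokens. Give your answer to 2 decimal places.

N = 11, V = 4.
√N = 3.316625
R = 4 / 3.316625 = 1.21

1.21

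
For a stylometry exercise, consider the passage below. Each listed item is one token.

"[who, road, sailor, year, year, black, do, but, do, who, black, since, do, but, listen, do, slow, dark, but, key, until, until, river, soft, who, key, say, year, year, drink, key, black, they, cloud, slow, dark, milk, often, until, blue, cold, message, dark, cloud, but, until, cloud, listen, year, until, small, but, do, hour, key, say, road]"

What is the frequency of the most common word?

Frequencies: year:5, do:5, but:5, until:5, key:4, who:3, black:3, dark:3, cloud:3, road:2, listen:2, slow:2, say:2, sailor:1, since:1, river:1, soft:1, drink:1, they:1, milk:1, … (6 more, each freq 1)
Most common: 'year' with frequency 5.

5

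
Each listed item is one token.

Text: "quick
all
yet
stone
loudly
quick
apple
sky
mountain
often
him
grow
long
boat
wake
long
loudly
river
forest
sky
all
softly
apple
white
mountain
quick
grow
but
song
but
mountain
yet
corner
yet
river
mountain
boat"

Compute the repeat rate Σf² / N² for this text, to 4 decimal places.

0.0577

Frequencies: mountain:4, quick:3, yet:3, all:2, loudly:2, apple:2, sky:2, grow:2, long:2, boat:2, river:2, but:2, stone:1, often:1, him:1, wake:1, forest:1, softly:1, white:1, song:1, … (1 more, each freq 1)
Σf² = 79; N² = 1369
Repeat rate = 79 / 1369 = 0.0577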